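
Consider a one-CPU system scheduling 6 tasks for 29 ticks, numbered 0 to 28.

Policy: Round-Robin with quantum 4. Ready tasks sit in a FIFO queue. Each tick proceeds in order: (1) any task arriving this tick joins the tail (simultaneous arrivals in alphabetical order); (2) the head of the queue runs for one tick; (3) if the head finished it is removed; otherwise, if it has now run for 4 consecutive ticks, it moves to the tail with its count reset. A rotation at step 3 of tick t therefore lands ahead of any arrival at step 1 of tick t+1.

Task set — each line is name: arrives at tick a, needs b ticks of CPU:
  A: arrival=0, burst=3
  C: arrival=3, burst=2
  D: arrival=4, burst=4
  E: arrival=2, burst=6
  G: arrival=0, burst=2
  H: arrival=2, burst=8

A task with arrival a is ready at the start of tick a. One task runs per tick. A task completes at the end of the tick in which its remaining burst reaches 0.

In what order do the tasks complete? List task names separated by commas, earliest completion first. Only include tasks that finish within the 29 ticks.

t=0: queue=[A,G] q_used=0 → run A
t=1: queue=[A,G] q_used=1 → run A
t=2: queue=[A,G,E,H] q_used=2 → run A
t=3: queue=[G,E,H,C] q_used=0 → run G
t=4: queue=[G,E,H,C,D] q_used=1 → run G
t=5: queue=[E,H,C,D] q_used=0 → run E
t=6: queue=[E,H,C,D] q_used=1 → run E
t=7: queue=[E,H,C,D] q_used=2 → run E
t=8: queue=[E,H,C,D] q_used=3 → run E
t=9: queue=[H,C,D,E] q_used=0 → run H
t=10: queue=[H,C,D,E] q_used=1 → run H
t=11: queue=[H,C,D,E] q_used=2 → run H
t=12: queue=[H,C,D,E] q_used=3 → run H
t=13: queue=[C,D,E,H] q_used=0 → run C
t=14: queue=[C,D,E,H] q_used=1 → run C
t=15: queue=[D,E,H] q_used=0 → run D
t=16: queue=[D,E,H] q_used=1 → run D
t=17: queue=[D,E,H] q_used=2 → run D
t=18: queue=[D,E,H] q_used=3 → run D
t=19: queue=[E,H] q_used=0 → run E
t=20: queue=[E,H] q_used=1 → run E
t=21: queue=[H] q_used=0 → run H
t=22: queue=[H] q_used=1 → run H
t=23: queue=[H] q_used=2 → run H
t=24: queue=[H] q_used=3 → run H
t=25: (idle)
t=26: (idle)
t=27: (idle)
t=28: (idle)

completion order = A, G, C, D, E, H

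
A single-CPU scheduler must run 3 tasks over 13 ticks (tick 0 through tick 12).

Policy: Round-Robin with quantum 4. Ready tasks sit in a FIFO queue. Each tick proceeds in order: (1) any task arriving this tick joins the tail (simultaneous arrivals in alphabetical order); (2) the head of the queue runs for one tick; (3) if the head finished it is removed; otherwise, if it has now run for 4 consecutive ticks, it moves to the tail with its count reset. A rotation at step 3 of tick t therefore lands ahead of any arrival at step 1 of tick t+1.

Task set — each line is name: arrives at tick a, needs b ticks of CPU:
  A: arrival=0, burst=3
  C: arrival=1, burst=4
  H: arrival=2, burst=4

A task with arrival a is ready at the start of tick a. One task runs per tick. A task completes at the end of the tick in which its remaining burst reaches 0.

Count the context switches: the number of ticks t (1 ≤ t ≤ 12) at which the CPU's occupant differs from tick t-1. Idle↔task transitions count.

t=0: queue=[A] q_used=0 → run A
t=1: queue=[A,C] q_used=1 → run A
t=2: queue=[A,C,H] q_used=2 → run A
t=3: queue=[C,H] q_used=0 → run C
t=4: queue=[C,H] q_used=1 → run C
t=5: queue=[C,H] q_used=2 → run C
t=6: queue=[C,H] q_used=3 → run C
t=7: queue=[H] q_used=0 → run H
t=8: queue=[H] q_used=1 → run H
t=9: queue=[H] q_used=2 → run H
t=10: queue=[H] q_used=3 → run H
t=11: (idle)
t=12: (idle)

context switches = 3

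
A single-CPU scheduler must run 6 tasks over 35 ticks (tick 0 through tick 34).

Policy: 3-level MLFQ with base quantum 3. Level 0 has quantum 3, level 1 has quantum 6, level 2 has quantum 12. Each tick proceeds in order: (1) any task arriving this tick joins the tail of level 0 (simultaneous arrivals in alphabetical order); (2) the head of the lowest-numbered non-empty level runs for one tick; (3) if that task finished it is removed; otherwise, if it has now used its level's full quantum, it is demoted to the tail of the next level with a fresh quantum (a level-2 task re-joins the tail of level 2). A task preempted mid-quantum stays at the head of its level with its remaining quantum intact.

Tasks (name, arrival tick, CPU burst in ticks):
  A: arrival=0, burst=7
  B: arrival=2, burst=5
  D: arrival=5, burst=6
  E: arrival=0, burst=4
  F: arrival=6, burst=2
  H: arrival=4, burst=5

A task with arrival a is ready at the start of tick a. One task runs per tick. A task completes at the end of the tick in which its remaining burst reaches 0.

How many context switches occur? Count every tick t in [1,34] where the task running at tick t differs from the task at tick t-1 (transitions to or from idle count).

t=0: L0/L1/L2 = AE/-/- → run A
t=1: L0/L1/L2 = AE/-/- → run A
t=2: L0/L1/L2 = AEB/-/- → run A
t=3: L0/L1/L2 = EB/A/- → run E
t=4: L0/L1/L2 = EBH/A/- → run E
t=5: L0/L1/L2 = EBHD/A/- → run E
t=6: L0/L1/L2 = BHDF/AE/- → run B
t=7: L0/L1/L2 = BHDF/AE/- → run B
t=8: L0/L1/L2 = BHDF/AE/- → run B
t=9: L0/L1/L2 = HDF/AEB/- → run H
t=10: L0/L1/L2 = HDF/AEB/- → run H
t=11: L0/L1/L2 = HDF/AEB/- → run H
t=12: L0/L1/L2 = DF/AEBH/- → run D
t=13: L0/L1/L2 = DF/AEBH/- → run D
t=14: L0/L1/L2 = DF/AEBH/- → run D
t=15: L0/L1/L2 = F/AEBHD/- → run F
t=16: L0/L1/L2 = F/AEBHD/- → run F
t=17: L0/L1/L2 = -/AEBHD/- → run A
t=18: L0/L1/L2 = -/AEBHD/- → run A
t=19: L0/L1/L2 = -/AEBHD/- → run A
t=20: L0/L1/L2 = -/AEBHD/- → run A
t=21: L0/L1/L2 = -/EBHD/- → run E
t=22: L0/L1/L2 = -/BHD/- → run B
t=23: L0/L1/L2 = -/BHD/- → run B
t=24: L0/L1/L2 = -/HD/- → run H
t=25: L0/L1/L2 = -/HD/- → run H
t=26: L0/L1/L2 = -/D/- → run D
t=27: L0/L1/L2 = -/D/- → run D
t=28: L0/L1/L2 = -/D/- → run D
t=29: (idle)
t=30: (idle)
t=31: (idle)
t=32: (idle)
t=33: (idle)
t=34: (idle)

context switches = 11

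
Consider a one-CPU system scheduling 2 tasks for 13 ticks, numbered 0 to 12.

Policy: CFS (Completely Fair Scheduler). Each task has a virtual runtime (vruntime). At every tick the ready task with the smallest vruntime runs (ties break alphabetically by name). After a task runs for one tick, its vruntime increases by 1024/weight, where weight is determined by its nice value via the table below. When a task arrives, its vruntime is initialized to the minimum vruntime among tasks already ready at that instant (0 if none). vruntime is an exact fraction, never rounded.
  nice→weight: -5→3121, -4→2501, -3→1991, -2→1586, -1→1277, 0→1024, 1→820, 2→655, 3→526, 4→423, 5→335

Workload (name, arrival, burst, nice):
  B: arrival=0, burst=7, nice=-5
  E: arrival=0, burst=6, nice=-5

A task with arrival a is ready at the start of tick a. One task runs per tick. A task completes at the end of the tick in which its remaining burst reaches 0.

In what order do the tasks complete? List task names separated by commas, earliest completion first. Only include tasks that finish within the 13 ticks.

t=0: vr[B=0 E=0] → run B
t=1: vr[B=1024/3121 E=0] → run E
t=2: vr[B=1024/3121 E=1024/3121] → run B
t=3: vr[B=2048/3121 E=1024/3121] → run E
t=4: vr[B=2048/3121 E=2048/3121] → run B
t=5: vr[B=3072/3121 E=2048/3121] → run E
t=6: vr[B=3072/3121 E=3072/3121] → run B
t=7: vr[B=4096/3121 E=3072/3121] → run E
t=8: vr[B=4096/3121 E=4096/3121] → run B
t=9: vr[B=5120/3121 E=4096/3121] → run E
t=10: vr[B=5120/3121 E=5120/3121] → run B
t=11: vr[B=6144/3121 E=5120/3121] → run E
t=12: vr[B=6144/3121] → run B

completion order = E, B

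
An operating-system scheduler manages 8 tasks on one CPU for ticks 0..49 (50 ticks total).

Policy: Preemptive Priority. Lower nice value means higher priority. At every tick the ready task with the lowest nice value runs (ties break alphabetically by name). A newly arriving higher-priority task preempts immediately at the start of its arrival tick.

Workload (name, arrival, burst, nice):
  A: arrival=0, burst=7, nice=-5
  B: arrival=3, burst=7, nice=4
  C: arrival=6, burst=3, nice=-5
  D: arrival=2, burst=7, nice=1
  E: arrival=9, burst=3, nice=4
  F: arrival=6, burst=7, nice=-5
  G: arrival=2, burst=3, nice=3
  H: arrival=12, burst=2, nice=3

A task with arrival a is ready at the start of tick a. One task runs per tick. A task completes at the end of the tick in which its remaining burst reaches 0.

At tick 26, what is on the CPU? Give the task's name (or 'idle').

running at tick 26 = G

t=0: ready={A} → run A
t=1: ready={A} → run A
t=2: ready={A,D,G} → run A
t=3: ready={A,B,D,G} → run A
t=4: ready={A,B,D,G} → run A
t=5: ready={A,B,D,G} → run A
t=6: ready={A,B,C,D,F,G} → run A
t=7: ready={B,C,D,F,G} → run C
t=8: ready={B,C,D,F,G} → run C
t=9: ready={B,C,D,E,F,G} → run C
t=10: ready={B,D,E,F,G} → run F
t=11: ready={B,D,E,F,G} → run F
t=12: ready={B,D,E,F,G,H} → run F
t=13: ready={B,D,E,F,G,H} → run F
t=14: ready={B,D,E,F,G,H} → run F
t=15: ready={B,D,E,F,G,H} → run F
t=16: ready={B,D,E,F,G,H} → run F
t=17: ready={B,D,E,G,H} → run D
t=18: ready={B,D,E,G,H} → run D
t=19: ready={B,D,E,G,H} → run D
t=20: ready={B,D,E,G,H} → run D
t=21: ready={B,D,E,G,H} → run D
t=22: ready={B,D,E,G,H} → run D
t=23: ready={B,D,E,G,H} → run D
t=24: ready={B,E,G,H} → run G
t=25: ready={B,E,G,H} → run G
t=26: ready={B,E,G,H} → run G
t=27: ready={B,E,H} → run H
t=28: ready={B,E,H} → run H
t=29: ready={B,E} → run B
t=30: ready={B,E} → run B
t=31: ready={B,E} → run B
t=32: ready={B,E} → run B
t=33: ready={B,E} → run B
t=34: ready={B,E} → run B
t=35: ready={B,E} → run B
t=36: ready={E} → run E
t=37: ready={E} → run E
t=38: ready={E} → run E
t=39: (idle)
t=40: (idle)
t=41: (idle)
t=42: (idle)
t=43: (idle)
t=44: (idle)
t=45: (idle)
t=46: (idle)
t=47: (idle)
t=48: (idle)
t=49: (idle)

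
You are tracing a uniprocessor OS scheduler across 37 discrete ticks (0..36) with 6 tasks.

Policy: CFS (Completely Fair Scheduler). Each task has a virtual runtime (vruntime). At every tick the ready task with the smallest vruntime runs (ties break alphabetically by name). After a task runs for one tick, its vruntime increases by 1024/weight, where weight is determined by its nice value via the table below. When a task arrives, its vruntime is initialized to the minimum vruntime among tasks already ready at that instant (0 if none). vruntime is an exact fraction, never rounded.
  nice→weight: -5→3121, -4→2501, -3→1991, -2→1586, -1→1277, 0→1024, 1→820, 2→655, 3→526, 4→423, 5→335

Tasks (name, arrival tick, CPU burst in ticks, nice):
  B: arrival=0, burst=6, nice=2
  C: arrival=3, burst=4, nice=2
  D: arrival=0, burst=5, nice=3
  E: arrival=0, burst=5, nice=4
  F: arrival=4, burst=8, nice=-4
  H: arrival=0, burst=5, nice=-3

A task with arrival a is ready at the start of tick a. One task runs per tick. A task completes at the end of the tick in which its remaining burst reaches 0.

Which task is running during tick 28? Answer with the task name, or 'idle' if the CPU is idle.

t=0: vr[B=0 D=0 E=0 H=0] → run B
t=1: vr[B=1024/655 D=0 E=0 H=0] → run D
t=2: vr[B=1024/655 D=512/263 E=0 H=0] → run E
t=3: vr[B=1024/655 C=0 D=512/263 E=1024/423 H=0] → run C
t=4: vr[B=1024/655 C=1024/655 D=512/263 E=1024/423 F=0 H=0] → run F
t=5: vr[B=1024/655 C=1024/655 D=512/263 E=1024/423 F=1024/2501 H=0] → run H
t=6: vr[B=1024/655 C=1024/655 D=512/263 E=1024/423 F=1024/2501 H=1024/1991] → run F
t=7: vr[B=1024/655 C=1024/655 D=512/263 E=1024/423 F=2048/2501 H=1024/1991] → run H
t=8: vr[B=1024/655 C=1024/655 D=512/263 E=1024/423 F=2048/2501 H=2048/1991] → run F
t=9: vr[B=1024/655 C=1024/655 D=512/263 E=1024/423 F=3072/2501 H=2048/1991] → run H
t=10: vr[B=1024/655 C=1024/655 D=512/263 E=1024/423 F=3072/2501 H=3072/1991] → run F
t=11: vr[B=1024/655 C=1024/655 D=512/263 E=1024/423 F=4096/2501 H=3072/1991] → run H
t=12: vr[B=1024/655 C=1024/655 D=512/263 E=1024/423 F=4096/2501 H=4096/1991] → run B
t=13: vr[B=2048/655 C=1024/655 D=512/263 E=1024/423 F=4096/2501 H=4096/1991] → run C
t=14: vr[B=2048/655 C=2048/655 D=512/263 E=1024/423 F=4096/2501 H=4096/1991] → run F
t=15: vr[B=2048/655 C=2048/655 D=512/263 E=1024/423 F=5120/2501 H=4096/1991] → run D
t=16: vr[B=2048/655 C=2048/655 D=1024/263 E=1024/423 F=5120/2501 H=4096/1991] → run F
t=17: vr[B=2048/655 C=2048/655 D=1024/263 E=1024/423 F=6144/2501 H=4096/1991] → run H
t=18: vr[B=2048/655 C=2048/655 D=1024/263 E=1024/423 F=6144/2501] → run E
t=19: vr[B=2048/655 C=2048/655 D=1024/263 E=2048/423 F=6144/2501] → run F
t=20: vr[B=2048/655 C=2048/655 D=1024/263 E=2048/423 F=7168/2501] → run F
t=21: vr[B=2048/655 C=2048/655 D=1024/263 E=2048/423] → run B
t=22: vr[B=3072/655 C=2048/655 D=1024/263 E=2048/423] → run C
t=23: vr[B=3072/655 C=3072/655 D=1024/263 E=2048/423] → run D
t=24: vr[B=3072/655 C=3072/655 D=1536/263 E=2048/423] → run B
t=25: vr[B=4096/655 C=3072/655 D=1536/263 E=2048/423] → run C
t=26: vr[B=4096/655 D=1536/263 E=2048/423] → run E
t=27: vr[B=4096/655 D=1536/263 E=1024/141] → run D
t=28: vr[B=4096/655 D=2048/263 E=1024/141] → run B
t=29: vr[B=1024/131 D=2048/263 E=1024/141] → run E
t=30: vr[B=1024/131 D=2048/263 E=4096/423] → run D
t=31: vr[B=1024/131 E=4096/423] → run B
t=32: vr[E=4096/423] → run E
t=33: (idle)
t=34: (idle)
t=35: (idle)
t=36: (idle)

running at tick 28 = B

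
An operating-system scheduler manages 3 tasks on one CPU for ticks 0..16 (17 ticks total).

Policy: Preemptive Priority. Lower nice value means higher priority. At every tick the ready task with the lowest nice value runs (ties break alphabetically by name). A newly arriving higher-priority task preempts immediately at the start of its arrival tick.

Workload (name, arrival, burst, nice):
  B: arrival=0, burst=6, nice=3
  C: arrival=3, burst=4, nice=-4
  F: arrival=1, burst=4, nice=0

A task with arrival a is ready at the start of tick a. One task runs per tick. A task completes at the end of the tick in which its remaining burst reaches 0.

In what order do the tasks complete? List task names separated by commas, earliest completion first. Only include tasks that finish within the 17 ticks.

completion order = C, F, B

t=0: ready={B} → run B
t=1: ready={B,F} → run F
t=2: ready={B,F} → run F
t=3: ready={B,C,F} → run C
t=4: ready={B,C,F} → run C
t=5: ready={B,C,F} → run C
t=6: ready={B,C,F} → run C
t=7: ready={B,F} → run F
t=8: ready={B,F} → run F
t=9: ready={B} → run B
t=10: ready={B} → run B
t=11: ready={B} → run B
t=12: ready={B} → run B
t=13: ready={B} → run B
t=14: (idle)
t=15: (idle)
t=16: (idle)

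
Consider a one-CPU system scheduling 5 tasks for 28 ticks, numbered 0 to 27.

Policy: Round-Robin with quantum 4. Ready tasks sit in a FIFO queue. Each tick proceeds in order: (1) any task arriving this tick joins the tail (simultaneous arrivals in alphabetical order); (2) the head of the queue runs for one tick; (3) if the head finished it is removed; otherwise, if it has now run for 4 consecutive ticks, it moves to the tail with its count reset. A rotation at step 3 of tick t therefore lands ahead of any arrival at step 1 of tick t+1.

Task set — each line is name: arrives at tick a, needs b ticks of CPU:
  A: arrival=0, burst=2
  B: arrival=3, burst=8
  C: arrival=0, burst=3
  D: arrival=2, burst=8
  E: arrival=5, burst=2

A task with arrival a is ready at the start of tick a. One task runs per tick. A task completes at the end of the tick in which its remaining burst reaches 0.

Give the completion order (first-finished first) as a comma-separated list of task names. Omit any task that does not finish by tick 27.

t=0: queue=[A,C] q_used=0 → run A
t=1: queue=[A,C] q_used=1 → run A
t=2: queue=[C,D] q_used=0 → run C
t=3: queue=[C,D,B] q_used=1 → run C
t=4: queue=[C,D,B] q_used=2 → run C
t=5: queue=[D,B,E] q_used=0 → run D
t=6: queue=[D,B,E] q_used=1 → run D
t=7: queue=[D,B,E] q_used=2 → run D
t=8: queue=[D,B,E] q_used=3 → run D
t=9: queue=[B,E,D] q_used=0 → run B
t=10: queue=[B,E,D] q_used=1 → run B
t=11: queue=[B,E,D] q_used=2 → run B
t=12: queue=[B,E,D] q_used=3 → run B
t=13: queue=[E,D,B] q_used=0 → run E
t=14: queue=[E,D,B] q_used=1 → run E
t=15: queue=[D,B] q_used=0 → run D
t=16: queue=[D,B] q_used=1 → run D
t=17: queue=[D,B] q_used=2 → run D
t=18: queue=[D,B] q_used=3 → run D
t=19: queue=[B] q_used=0 → run B
t=20: queue=[B] q_used=1 → run B
t=21: queue=[B] q_used=2 → run B
t=22: queue=[B] q_used=3 → run B
t=23: (idle)
t=24: (idle)
t=25: (idle)
t=26: (idle)
t=27: (idle)

completion order = A, C, E, D, B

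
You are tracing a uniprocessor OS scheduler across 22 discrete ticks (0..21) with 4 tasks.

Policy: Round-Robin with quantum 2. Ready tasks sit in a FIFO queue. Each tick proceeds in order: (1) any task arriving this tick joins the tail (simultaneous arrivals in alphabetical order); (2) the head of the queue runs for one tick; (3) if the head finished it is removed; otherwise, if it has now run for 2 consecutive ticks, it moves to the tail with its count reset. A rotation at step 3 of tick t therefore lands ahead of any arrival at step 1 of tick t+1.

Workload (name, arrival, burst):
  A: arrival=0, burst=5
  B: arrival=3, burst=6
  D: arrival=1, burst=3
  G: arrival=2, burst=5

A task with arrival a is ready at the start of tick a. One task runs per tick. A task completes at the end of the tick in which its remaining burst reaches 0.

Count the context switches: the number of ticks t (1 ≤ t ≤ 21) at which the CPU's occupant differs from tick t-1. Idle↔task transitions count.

t=0: queue=[A] q_used=0 → run A
t=1: queue=[A,D] q_used=1 → run A
t=2: queue=[D,A,G] q_used=0 → run D
t=3: queue=[D,A,G,B] q_used=1 → run D
t=4: queue=[A,G,B,D] q_used=0 → run A
t=5: queue=[A,G,B,D] q_used=1 → run A
t=6: queue=[G,B,D,A] q_used=0 → run G
t=7: queue=[G,B,D,A] q_used=1 → run G
t=8: queue=[B,D,A,G] q_used=0 → run B
t=9: queue=[B,D,A,G] q_used=1 → run B
t=10: queue=[D,A,G,B] q_used=0 → run D
t=11: queue=[A,G,B] q_used=0 → run A
t=12: queue=[G,B] q_used=0 → run G
t=13: queue=[G,B] q_used=1 → run G
t=14: queue=[B,G] q_used=0 → run B
t=15: queue=[B,G] q_used=1 → run B
t=16: queue=[G,B] q_used=0 → run G
t=17: queue=[B] q_used=0 → run B
t=18: queue=[B] q_used=1 → run B
t=19: (idle)
t=20: (idle)
t=21: (idle)

context switches = 11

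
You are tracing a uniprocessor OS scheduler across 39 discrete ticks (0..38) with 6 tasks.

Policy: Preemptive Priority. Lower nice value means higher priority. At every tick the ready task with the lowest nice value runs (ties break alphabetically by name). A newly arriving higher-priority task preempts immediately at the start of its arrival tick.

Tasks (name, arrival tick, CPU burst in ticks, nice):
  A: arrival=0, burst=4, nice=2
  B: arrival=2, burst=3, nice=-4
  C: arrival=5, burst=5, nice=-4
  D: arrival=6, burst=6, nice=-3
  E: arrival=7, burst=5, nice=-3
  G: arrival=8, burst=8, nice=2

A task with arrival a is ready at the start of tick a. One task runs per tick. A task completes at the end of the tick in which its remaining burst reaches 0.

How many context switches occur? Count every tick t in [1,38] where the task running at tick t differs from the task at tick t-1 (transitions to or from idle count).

t=0: ready={A} → run A
t=1: ready={A} → run A
t=2: ready={A,B} → run B
t=3: ready={A,B} → run B
t=4: ready={A,B} → run B
t=5: ready={A,C} → run C
t=6: ready={A,C,D} → run C
t=7: ready={A,C,D,E} → run C
t=8: ready={A,C,D,E,G} → run C
t=9: ready={A,C,D,E,G} → run C
t=10: ready={A,D,E,G} → run D
t=11: ready={A,D,E,G} → run D
t=12: ready={A,D,E,G} → run D
t=13: ready={A,D,E,G} → run D
t=14: ready={A,D,E,G} → run D
t=15: ready={A,D,E,G} → run D
t=16: ready={A,E,G} → run E
t=17: ready={A,E,G} → run E
t=18: ready={A,E,G} → run E
t=19: ready={A,E,G} → run E
t=20: ready={A,E,G} → run E
t=21: ready={A,G} → run A
t=22: ready={A,G} → run A
t=23: ready={G} → run G
t=24: ready={G} → run G
t=25: ready={G} → run G
t=26: ready={G} → run G
t=27: ready={G} → run G
t=28: ready={G} → run G
t=29: ready={G} → run G
t=30: ready={G} → run G
t=31: (idle)
t=32: (idle)
t=33: (idle)
t=34: (idle)
t=35: (idle)
t=36: (idle)
t=37: (idle)
t=38: (idle)

context switches = 7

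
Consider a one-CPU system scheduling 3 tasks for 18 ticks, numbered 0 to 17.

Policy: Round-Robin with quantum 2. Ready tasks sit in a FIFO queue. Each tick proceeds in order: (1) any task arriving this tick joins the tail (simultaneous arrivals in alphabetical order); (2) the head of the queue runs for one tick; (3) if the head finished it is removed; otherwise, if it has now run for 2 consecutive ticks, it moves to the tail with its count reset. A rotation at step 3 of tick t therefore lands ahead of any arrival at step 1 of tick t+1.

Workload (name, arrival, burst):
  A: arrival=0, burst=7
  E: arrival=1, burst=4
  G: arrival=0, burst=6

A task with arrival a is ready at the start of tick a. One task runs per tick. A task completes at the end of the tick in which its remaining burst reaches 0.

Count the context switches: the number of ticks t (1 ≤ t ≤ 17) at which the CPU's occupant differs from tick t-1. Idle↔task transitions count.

context switches = 9

t=0: queue=[A,G] q_used=0 → run A
t=1: queue=[A,G,E] q_used=1 → run A
t=2: queue=[G,E,A] q_used=0 → run G
t=3: queue=[G,E,A] q_used=1 → run G
t=4: queue=[E,A,G] q_used=0 → run E
t=5: queue=[E,A,G] q_used=1 → run E
t=6: queue=[A,G,E] q_used=0 → run A
t=7: queue=[A,G,E] q_used=1 → run A
t=8: queue=[G,E,A] q_used=0 → run G
t=9: queue=[G,E,A] q_used=1 → run G
t=10: queue=[E,A,G] q_used=0 → run E
t=11: queue=[E,A,G] q_used=1 → run E
t=12: queue=[A,G] q_used=0 → run A
t=13: queue=[A,G] q_used=1 → run A
t=14: queue=[G,A] q_used=0 → run G
t=15: queue=[G,A] q_used=1 → run G
t=16: queue=[A] q_used=0 → run A
t=17: (idle)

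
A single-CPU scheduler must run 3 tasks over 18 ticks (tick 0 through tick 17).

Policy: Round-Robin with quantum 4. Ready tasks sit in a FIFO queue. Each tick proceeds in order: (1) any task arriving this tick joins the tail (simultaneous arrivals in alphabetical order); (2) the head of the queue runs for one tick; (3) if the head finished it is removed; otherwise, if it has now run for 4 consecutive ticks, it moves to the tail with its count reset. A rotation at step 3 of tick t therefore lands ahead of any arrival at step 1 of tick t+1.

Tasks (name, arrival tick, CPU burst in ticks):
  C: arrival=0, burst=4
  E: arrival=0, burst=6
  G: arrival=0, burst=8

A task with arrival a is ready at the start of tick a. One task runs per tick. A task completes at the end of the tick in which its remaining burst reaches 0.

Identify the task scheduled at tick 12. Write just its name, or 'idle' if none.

t=0: queue=[C,E,G] q_used=0 → run C
t=1: queue=[C,E,G] q_used=1 → run C
t=2: queue=[C,E,G] q_used=2 → run C
t=3: queue=[C,E,G] q_used=3 → run C
t=4: queue=[E,G] q_used=0 → run E
t=5: queue=[E,G] q_used=1 → run E
t=6: queue=[E,G] q_used=2 → run E
t=7: queue=[E,G] q_used=3 → run E
t=8: queue=[G,E] q_used=0 → run G
t=9: queue=[G,E] q_used=1 → run G
t=10: queue=[G,E] q_used=2 → run G
t=11: queue=[G,E] q_used=3 → run G
t=12: queue=[E,G] q_used=0 → run E
t=13: queue=[E,G] q_used=1 → run E
t=14: queue=[G] q_used=0 → run G
t=15: queue=[G] q_used=1 → run G
t=16: queue=[G] q_used=2 → run G
t=17: queue=[G] q_used=3 → run G

running at tick 12 = E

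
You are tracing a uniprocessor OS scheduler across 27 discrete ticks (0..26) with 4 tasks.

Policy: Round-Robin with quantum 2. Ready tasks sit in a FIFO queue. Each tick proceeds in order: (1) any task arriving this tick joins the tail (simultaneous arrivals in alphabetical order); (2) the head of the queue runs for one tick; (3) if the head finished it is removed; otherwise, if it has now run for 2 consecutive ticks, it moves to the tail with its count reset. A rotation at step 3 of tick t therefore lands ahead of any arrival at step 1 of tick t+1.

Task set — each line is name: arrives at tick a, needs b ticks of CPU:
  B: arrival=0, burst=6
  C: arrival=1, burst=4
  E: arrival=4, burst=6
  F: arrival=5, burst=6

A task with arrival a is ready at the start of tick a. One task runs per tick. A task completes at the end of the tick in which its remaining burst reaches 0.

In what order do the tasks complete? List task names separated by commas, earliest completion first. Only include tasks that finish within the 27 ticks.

t=0: queue=[B] q_used=0 → run B
t=1: queue=[B,C] q_used=1 → run B
t=2: queue=[C,B] q_used=0 → run C
t=3: queue=[C,B] q_used=1 → run C
t=4: queue=[B,C,E] q_used=0 → run B
t=5: queue=[B,C,E,F] q_used=1 → run B
t=6: queue=[C,E,F,B] q_used=0 → run C
t=7: queue=[C,E,F,B] q_used=1 → run C
t=8: queue=[E,F,B] q_used=0 → run E
t=9: queue=[E,F,B] q_used=1 → run E
t=10: queue=[F,B,E] q_used=0 → run F
t=11: queue=[F,B,E] q_used=1 → run F
t=12: queue=[B,E,F] q_used=0 → run B
t=13: queue=[B,E,F] q_used=1 → run B
t=14: queue=[E,F] q_used=0 → run E
t=15: queue=[E,F] q_used=1 → run E
t=16: queue=[F,E] q_used=0 → run F
t=17: queue=[F,E] q_used=1 → run F
t=18: queue=[E,F] q_used=0 → run E
t=19: queue=[E,F] q_used=1 → run E
t=20: queue=[F] q_used=0 → run F
t=21: queue=[F] q_used=1 → run F
t=22: (idle)
t=23: (idle)
t=24: (idle)
t=25: (idle)
t=26: (idle)

completion order = C, B, E, F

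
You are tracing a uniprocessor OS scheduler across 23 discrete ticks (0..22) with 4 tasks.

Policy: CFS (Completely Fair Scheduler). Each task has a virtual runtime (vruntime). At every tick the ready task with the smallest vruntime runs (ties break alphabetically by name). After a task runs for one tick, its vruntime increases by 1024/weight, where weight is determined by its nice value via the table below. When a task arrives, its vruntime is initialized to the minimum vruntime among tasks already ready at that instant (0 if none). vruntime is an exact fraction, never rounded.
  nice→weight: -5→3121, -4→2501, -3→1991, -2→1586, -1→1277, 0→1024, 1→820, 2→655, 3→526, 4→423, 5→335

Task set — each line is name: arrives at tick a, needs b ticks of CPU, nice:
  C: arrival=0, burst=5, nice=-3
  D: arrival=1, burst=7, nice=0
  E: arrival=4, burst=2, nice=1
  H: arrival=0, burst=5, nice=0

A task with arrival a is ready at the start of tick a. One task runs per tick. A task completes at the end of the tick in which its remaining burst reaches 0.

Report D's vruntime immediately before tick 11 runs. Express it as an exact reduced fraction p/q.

t=0: vr[C=0 H=0] → run C
t=1: vr[C=1024/1991 D=0 H=0] → run D
t=2: vr[C=1024/1991 D=1 H=0] → run H
t=3: vr[C=1024/1991 D=1 H=1] → run C
t=4: vr[C=2048/1991 D=1 E=1 H=1] → run D
t=5: vr[C=2048/1991 D=2 E=1 H=1] → run E
t=6: vr[C=2048/1991 D=2 E=461/205 H=1] → run H
t=7: vr[C=2048/1991 D=2 E=461/205 H=2] → run C
t=8: vr[C=3072/1991 D=2 E=461/205 H=2] → run C
t=9: vr[C=4096/1991 D=2 E=461/205 H=2] → run D
t=10: vr[C=4096/1991 D=3 E=461/205 H=2] → run H
t=11: vr[C=4096/1991 D=3 E=461/205 H=3] → run C
t=12: vr[D=3 E=461/205 H=3] → run E
t=13: vr[D=3 H=3] → run D
t=14: vr[D=4 H=3] → run H
t=15: vr[D=4 H=4] → run D
t=16: vr[D=5 H=4] → run H
t=17: vr[D=5] → run D
t=18: vr[D=6] → run D
t=19: (idle)
t=20: (idle)
t=21: (idle)
t=22: (idle)

vruntime(D, start of tick 11) = 3/1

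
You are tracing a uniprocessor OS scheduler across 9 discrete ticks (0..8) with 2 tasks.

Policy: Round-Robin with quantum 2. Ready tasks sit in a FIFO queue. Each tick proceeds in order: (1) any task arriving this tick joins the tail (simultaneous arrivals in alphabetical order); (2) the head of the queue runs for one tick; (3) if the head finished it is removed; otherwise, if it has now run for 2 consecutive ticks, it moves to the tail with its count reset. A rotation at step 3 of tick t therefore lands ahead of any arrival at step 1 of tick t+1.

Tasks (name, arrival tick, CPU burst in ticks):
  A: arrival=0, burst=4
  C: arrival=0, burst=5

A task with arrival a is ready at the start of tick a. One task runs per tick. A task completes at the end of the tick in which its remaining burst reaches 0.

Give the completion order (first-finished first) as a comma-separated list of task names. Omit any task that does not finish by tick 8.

completion order = A, C

t=0: queue=[A,C] q_used=0 → run A
t=1: queue=[A,C] q_used=1 → run A
t=2: queue=[C,A] q_used=0 → run C
t=3: queue=[C,A] q_used=1 → run C
t=4: queue=[A,C] q_used=0 → run A
t=5: queue=[A,C] q_used=1 → run A
t=6: queue=[C] q_used=0 → run C
t=7: queue=[C] q_used=1 → run C
t=8: queue=[C] q_used=0 → run C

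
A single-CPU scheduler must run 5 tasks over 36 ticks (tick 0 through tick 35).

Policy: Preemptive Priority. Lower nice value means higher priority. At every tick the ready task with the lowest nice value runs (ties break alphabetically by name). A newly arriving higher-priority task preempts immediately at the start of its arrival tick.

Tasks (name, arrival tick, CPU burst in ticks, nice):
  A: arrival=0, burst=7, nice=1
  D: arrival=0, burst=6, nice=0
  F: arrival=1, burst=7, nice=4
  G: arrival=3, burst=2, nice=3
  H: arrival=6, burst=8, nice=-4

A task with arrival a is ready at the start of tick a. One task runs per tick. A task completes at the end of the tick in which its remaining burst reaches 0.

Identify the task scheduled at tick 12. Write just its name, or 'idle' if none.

t=0: ready={A,D} → run D
t=1: ready={A,D,F} → run D
t=2: ready={A,D,F} → run D
t=3: ready={A,D,F,G} → run D
t=4: ready={A,D,F,G} → run D
t=5: ready={A,D,F,G} → run D
t=6: ready={A,F,G,H} → run H
t=7: ready={A,F,G,H} → run H
t=8: ready={A,F,G,H} → run H
t=9: ready={A,F,G,H} → run H
t=10: ready={A,F,G,H} → run H
t=11: ready={A,F,G,H} → run H
t=12: ready={A,F,G,H} → run H
t=13: ready={A,F,G,H} → run H
t=14: ready={A,F,G} → run A
t=15: ready={A,F,G} → run A
t=16: ready={A,F,G} → run A
t=17: ready={A,F,G} → run A
t=18: ready={A,F,G} → run A
t=19: ready={A,F,G} → run A
t=20: ready={A,F,G} → run A
t=21: ready={F,G} → run G
t=22: ready={F,G} → run G
t=23: ready={F} → run F
t=24: ready={F} → run F
t=25: ready={F} → run F
t=26: ready={F} → run F
t=27: ready={F} → run F
t=28: ready={F} → run F
t=29: ready={F} → run F
t=30: (idle)
t=31: (idle)
t=32: (idle)
t=33: (idle)
t=34: (idle)
t=35: (idle)

running at tick 12 = H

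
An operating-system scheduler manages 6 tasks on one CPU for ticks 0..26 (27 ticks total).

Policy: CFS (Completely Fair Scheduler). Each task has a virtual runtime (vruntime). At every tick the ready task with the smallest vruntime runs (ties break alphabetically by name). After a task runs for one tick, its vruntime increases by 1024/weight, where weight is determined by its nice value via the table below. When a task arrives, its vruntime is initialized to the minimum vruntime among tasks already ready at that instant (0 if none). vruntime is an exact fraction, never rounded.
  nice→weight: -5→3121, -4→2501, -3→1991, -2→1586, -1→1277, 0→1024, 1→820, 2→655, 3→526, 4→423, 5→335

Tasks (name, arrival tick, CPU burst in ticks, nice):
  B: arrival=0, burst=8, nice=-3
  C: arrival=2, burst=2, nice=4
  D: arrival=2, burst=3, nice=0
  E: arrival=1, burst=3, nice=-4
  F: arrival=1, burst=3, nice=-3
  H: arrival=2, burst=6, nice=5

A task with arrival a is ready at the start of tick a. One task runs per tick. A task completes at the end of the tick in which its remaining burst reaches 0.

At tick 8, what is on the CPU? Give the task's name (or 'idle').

t=0: vr[B=0] → run B
t=1: vr[B=1024/1991 E=1024/1991 F=1024/1991] → run B
t=2: vr[B=2048/1991 C=1024/1991 D=1024/1991 E=1024/1991 F=1024/1991 H=1024/1991] → run C
t=3: vr[B=2048/1991 C=2471936/842193 D=1024/1991 E=1024/1991 F=1024/1991 H=1024/1991] → run D
t=4: vr[B=2048/1991 C=2471936/842193 D=3015/1991 E=1024/1991 F=1024/1991 H=1024/1991] → run E
t=5: vr[B=2048/1991 C=2471936/842193 D=3015/1991 E=4599808/4979491 F=1024/1991 H=1024/1991] → run F
t=6: vr[B=2048/1991 C=2471936/842193 D=3015/1991 E=4599808/4979491 F=2048/1991 H=1024/1991] → run H
t=7: vr[B=2048/1991 C=2471936/842193 D=3015/1991 E=4599808/4979491 F=2048/1991 H=2381824/666985] → run E
t=8: vr[B=2048/1991 C=2471936/842193 D=3015/1991 E=6638592/4979491 F=2048/1991 H=2381824/666985] → run B
t=9: vr[B=3072/1991 C=2471936/842193 D=3015/1991 E=6638592/4979491 F=2048/1991 H=2381824/666985] → run F
t=10: vr[B=3072/1991 C=2471936/842193 D=3015/1991 E=6638592/4979491 F=3072/1991 H=2381824/666985] → run E
t=11: vr[B=3072/1991 C=2471936/842193 D=3015/1991 F=3072/1991 H=2381824/666985] → run D
t=12: vr[B=3072/1991 C=2471936/842193 D=5006/1991 F=3072/1991 H=2381824/666985] → run B
t=13: vr[B=4096/1991 C=2471936/842193 D=5006/1991 F=3072/1991 H=2381824/666985] → run F
t=14: vr[B=4096/1991 C=2471936/842193 D=5006/1991 H=2381824/666985] → run B
t=15: vr[B=5120/1991 C=2471936/842193 D=5006/1991 H=2381824/666985] → run D
t=16: vr[B=5120/1991 C=2471936/842193 H=2381824/666985] → run B
t=17: vr[B=6144/1991 C=2471936/842193 H=2381824/666985] → run C
t=18: vr[B=6144/1991 H=2381824/666985] → run B
t=19: vr[B=7168/1991 H=2381824/666985] → run H
t=20: vr[B=7168/1991 H=4420608/666985] → run B
t=21: vr[H=4420608/666985] → run H
t=22: vr[H=6459392/666985] → run H
t=23: vr[H=8498176/666985] → run H
t=24: vr[H=2107392/133397] → run H
t=25: (idle)
t=26: (idle)

running at tick 8 = B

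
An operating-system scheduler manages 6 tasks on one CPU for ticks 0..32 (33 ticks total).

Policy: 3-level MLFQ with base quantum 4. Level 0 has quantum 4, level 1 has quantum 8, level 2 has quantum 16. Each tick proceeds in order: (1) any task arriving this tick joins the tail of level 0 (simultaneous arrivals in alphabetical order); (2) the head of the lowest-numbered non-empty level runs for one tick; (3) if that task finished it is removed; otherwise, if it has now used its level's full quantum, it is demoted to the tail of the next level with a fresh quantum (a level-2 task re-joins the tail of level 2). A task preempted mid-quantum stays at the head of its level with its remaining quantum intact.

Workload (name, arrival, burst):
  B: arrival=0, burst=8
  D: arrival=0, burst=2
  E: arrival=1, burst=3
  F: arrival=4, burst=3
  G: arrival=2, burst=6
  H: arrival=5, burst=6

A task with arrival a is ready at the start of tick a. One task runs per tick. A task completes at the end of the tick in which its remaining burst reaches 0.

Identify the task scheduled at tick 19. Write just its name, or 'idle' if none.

running at tick 19 = H

t=0: L0/L1/L2 = BD/-/- → run B
t=1: L0/L1/L2 = BDE/-/- → run B
t=2: L0/L1/L2 = BDEG/-/- → run B
t=3: L0/L1/L2 = BDEG/-/- → run B
t=4: L0/L1/L2 = DEGF/B/- → run D
t=5: L0/L1/L2 = DEGFH/B/- → run D
t=6: L0/L1/L2 = EGFH/B/- → run E
t=7: L0/L1/L2 = EGFH/B/- → run E
t=8: L0/L1/L2 = EGFH/B/- → run E
t=9: L0/L1/L2 = GFH/B/- → run G
t=10: L0/L1/L2 = GFH/B/- → run G
t=11: L0/L1/L2 = GFH/B/- → run G
t=12: L0/L1/L2 = GFH/B/- → run G
t=13: L0/L1/L2 = FH/BG/- → run F
t=14: L0/L1/L2 = FH/BG/- → run F
t=15: L0/L1/L2 = FH/BG/- → run F
t=16: L0/L1/L2 = H/BG/- → run H
t=17: L0/L1/L2 = H/BG/- → run H
t=18: L0/L1/L2 = H/BG/- → run H
t=19: L0/L1/L2 = H/BG/- → run H
t=20: L0/L1/L2 = -/BGH/- → run B
t=21: L0/L1/L2 = -/BGH/- → run B
t=22: L0/L1/L2 = -/BGH/- → run B
t=23: L0/L1/L2 = -/BGH/- → run B
t=24: L0/L1/L2 = -/GH/- → run G
t=25: L0/L1/L2 = -/GH/- → run G
t=26: L0/L1/L2 = -/H/- → run H
t=27: L0/L1/L2 = -/H/- → run H
t=28: (idle)
t=29: (idle)
t=30: (idle)
t=31: (idle)
t=32: (idle)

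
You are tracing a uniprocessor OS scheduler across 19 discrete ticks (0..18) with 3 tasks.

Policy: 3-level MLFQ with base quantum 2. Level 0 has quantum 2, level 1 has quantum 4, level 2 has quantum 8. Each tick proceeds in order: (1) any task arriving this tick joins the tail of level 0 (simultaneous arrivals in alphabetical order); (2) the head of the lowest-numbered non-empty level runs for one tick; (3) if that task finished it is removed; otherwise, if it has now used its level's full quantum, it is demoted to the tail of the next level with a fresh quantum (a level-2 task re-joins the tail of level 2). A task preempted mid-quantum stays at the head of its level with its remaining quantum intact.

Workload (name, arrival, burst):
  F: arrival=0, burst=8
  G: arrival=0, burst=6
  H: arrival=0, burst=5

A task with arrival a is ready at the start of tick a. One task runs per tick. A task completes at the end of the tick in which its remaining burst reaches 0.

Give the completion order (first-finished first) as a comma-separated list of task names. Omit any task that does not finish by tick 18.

t=0: L0/L1/L2 = FGH/-/- → run F
t=1: L0/L1/L2 = FGH/-/- → run F
t=2: L0/L1/L2 = GH/F/- → run G
t=3: L0/L1/L2 = GH/F/- → run G
t=4: L0/L1/L2 = H/FG/- → run H
t=5: L0/L1/L2 = H/FG/- → run H
t=6: L0/L1/L2 = -/FGH/- → run F
t=7: L0/L1/L2 = -/FGH/- → run F
t=8: L0/L1/L2 = -/FGH/- → run F
t=9: L0/L1/L2 = -/FGH/- → run F
t=10: L0/L1/L2 = -/GH/F → run G
t=11: L0/L1/L2 = -/GH/F → run G
t=12: L0/L1/L2 = -/GH/F → run G
t=13: L0/L1/L2 = -/GH/F → run G
t=14: L0/L1/L2 = -/H/F → run H
t=15: L0/L1/L2 = -/H/F → run H
t=16: L0/L1/L2 = -/H/F → run H
t=17: L0/L1/L2 = -/-/F → run F
t=18: L0/L1/L2 = -/-/F → run F

completion order = G, H, F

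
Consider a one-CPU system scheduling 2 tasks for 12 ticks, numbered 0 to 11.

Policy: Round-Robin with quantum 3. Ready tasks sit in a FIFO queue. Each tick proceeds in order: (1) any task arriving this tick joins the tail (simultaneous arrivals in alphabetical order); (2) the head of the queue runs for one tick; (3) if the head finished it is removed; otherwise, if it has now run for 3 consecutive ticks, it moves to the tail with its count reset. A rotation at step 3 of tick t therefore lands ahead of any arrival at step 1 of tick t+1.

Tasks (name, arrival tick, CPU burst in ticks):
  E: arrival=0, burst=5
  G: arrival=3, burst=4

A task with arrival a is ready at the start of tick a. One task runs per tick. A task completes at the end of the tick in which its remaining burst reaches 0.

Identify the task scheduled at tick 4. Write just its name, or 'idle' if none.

running at tick 4 = E

t=0: queue=[E] q_used=0 → run E
t=1: queue=[E] q_used=1 → run E
t=2: queue=[E] q_used=2 → run E
t=3: queue=[E,G] q_used=0 → run E
t=4: queue=[E,G] q_used=1 → run E
t=5: queue=[G] q_used=0 → run G
t=6: queue=[G] q_used=1 → run G
t=7: queue=[G] q_used=2 → run G
t=8: queue=[G] q_used=0 → run G
t=9: (idle)
t=10: (idle)
t=11: (idle)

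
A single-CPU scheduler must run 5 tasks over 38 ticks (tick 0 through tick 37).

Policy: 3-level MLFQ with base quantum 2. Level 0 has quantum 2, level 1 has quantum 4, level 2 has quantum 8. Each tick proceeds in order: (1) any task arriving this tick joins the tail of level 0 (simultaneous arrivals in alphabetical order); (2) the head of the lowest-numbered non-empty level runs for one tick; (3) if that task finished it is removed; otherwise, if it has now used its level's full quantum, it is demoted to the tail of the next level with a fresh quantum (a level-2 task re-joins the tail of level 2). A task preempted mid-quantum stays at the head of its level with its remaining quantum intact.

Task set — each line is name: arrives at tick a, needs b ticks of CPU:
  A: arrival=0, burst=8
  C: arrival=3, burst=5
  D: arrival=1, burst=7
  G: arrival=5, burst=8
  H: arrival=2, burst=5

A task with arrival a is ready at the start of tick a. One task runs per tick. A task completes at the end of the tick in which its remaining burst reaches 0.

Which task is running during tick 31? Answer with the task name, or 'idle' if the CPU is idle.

running at tick 31 = G

t=0: L0/L1/L2 = A/-/- → run A
t=1: L0/L1/L2 = AD/-/- → run A
t=2: L0/L1/L2 = DH/A/- → run D
t=3: L0/L1/L2 = DHC/A/- → run D
t=4: L0/L1/L2 = HC/AD/- → run H
t=5: L0/L1/L2 = HCG/AD/- → run H
t=6: L0/L1/L2 = CG/ADH/- → run C
t=7: L0/L1/L2 = CG/ADH/- → run C
t=8: L0/L1/L2 = G/ADHC/- → run G
t=9: L0/L1/L2 = G/ADHC/- → run G
t=10: L0/L1/L2 = -/ADHCG/- → run A
t=11: L0/L1/L2 = -/ADHCG/- → run A
t=12: L0/L1/L2 = -/ADHCG/- → run A
t=13: L0/L1/L2 = -/ADHCG/- → run A
t=14: L0/L1/L2 = -/DHCG/A → run D
t=15: L0/L1/L2 = -/DHCG/A → run D
t=16: L0/L1/L2 = -/DHCG/A → run D
t=17: L0/L1/L2 = -/DHCG/A → run D
t=18: L0/L1/L2 = -/HCG/AD → run H
t=19: L0/L1/L2 = -/HCG/AD → run H
t=20: L0/L1/L2 = -/HCG/AD → run H
t=21: L0/L1/L2 = -/CG/AD → run C
t=22: L0/L1/L2 = -/CG/AD → run C
t=23: L0/L1/L2 = -/CG/AD → run C
t=24: L0/L1/L2 = -/G/AD → run G
t=25: L0/L1/L2 = -/G/AD → run G
t=26: L0/L1/L2 = -/G/AD → run G
t=27: L0/L1/L2 = -/G/AD → run G
t=28: L0/L1/L2 = -/-/ADG → run A
t=29: L0/L1/L2 = -/-/ADG → run A
t=30: L0/L1/L2 = -/-/DG → run D
t=31: L0/L1/L2 = -/-/G → run G
t=32: L0/L1/L2 = -/-/G → run G
t=33: (idle)
t=34: (idle)
t=35: (idle)
t=36: (idle)
t=37: (idle)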